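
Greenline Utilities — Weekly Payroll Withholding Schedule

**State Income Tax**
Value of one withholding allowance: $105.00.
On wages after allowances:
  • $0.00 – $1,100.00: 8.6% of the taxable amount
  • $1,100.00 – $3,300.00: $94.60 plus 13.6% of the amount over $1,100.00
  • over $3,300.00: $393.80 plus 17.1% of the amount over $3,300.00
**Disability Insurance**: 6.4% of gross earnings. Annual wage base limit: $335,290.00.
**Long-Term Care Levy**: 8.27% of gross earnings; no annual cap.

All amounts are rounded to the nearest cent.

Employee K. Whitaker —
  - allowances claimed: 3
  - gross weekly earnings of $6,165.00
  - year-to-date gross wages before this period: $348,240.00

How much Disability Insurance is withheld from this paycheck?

Disability Insurance: YTD $348,240.00 ≥ cap $335,290.00 → $0.00

$0.00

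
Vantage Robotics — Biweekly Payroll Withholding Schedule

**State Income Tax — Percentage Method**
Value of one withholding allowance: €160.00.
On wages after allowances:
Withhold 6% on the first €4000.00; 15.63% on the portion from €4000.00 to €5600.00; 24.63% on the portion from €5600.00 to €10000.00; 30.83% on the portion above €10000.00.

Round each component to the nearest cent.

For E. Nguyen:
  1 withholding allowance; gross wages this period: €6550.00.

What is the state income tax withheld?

€684.66

State Income Tax: taxable = €6550.00 − 1×€160.00 = €6390.00
  €490.08 + 24.63% × (€6390.00 − €5600.00) = €490.08 + 24.63% × €790.00 = €684.66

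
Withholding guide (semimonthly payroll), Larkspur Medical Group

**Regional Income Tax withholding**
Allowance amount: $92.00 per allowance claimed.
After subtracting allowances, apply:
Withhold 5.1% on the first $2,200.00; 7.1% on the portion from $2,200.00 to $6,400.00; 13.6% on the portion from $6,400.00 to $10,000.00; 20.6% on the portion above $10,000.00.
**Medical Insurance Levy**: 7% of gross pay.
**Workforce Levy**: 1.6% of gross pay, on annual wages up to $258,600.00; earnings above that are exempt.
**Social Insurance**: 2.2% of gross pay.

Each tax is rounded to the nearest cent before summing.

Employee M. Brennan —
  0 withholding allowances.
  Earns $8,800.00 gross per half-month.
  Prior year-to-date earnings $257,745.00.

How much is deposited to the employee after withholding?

$7,239.92

Regional Income Tax: taxable = $8,800.00
  $410.40 + 13.6% × ($8,800.00 − $6,400.00) = $410.40 + 13.6% × $2,400.00 = $736.80
Medical Insurance Levy: 7% × $8,800.00 = $616.00
Workforce Levy: cap $258,600.00 − YTD $257,745.00 = $855.00 subject; 1.6% × $855.00 = $13.68
Social Insurance: 2.2% × $8,800.00 = $193.60
Total withheld: $736.80 + $616.00 + $13.68 + $193.60 = $1,560.08
Net pay: $8,800.00 − $1,560.08 = $7,239.92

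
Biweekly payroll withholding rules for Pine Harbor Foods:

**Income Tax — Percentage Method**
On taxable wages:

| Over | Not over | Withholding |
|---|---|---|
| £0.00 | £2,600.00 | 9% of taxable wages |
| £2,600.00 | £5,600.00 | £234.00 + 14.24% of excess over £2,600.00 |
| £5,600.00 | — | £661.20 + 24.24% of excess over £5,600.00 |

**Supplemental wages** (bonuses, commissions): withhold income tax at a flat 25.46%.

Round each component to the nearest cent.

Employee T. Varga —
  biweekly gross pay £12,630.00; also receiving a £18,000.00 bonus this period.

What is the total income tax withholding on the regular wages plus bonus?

£6,948.07

Income Tax: taxable = £12,630.00
  £661.20 + 24.24% × (£12,630.00 − £5,600.00) = £661.20 + 24.24% × £7,030.00 = £2,365.27
Supplemental (25.46% flat on bonus): 25.46% × £18,000.00 = £4,582.80
Total income tax: £2,365.27 + £4,582.80 = £6,948.07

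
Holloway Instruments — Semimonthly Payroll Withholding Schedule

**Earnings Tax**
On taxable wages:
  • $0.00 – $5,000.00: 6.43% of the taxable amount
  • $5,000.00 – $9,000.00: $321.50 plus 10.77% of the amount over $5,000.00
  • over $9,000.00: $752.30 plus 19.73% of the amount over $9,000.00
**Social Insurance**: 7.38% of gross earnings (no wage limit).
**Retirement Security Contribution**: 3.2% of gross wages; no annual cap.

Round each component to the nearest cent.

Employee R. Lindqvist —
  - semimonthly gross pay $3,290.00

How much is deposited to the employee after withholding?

$2,730.37

Earnings Tax: taxable = $3,290.00
  6.43% × $3,290.00 = $211.55
Social Insurance: 7.38% × $3,290.00 = $242.80
Retirement Security Contribution: 3.2% × $3,290.00 = $105.28
Total withheld: $211.55 + $242.80 + $105.28 = $559.63
Net pay: $3,290.00 − $559.63 = $2,730.37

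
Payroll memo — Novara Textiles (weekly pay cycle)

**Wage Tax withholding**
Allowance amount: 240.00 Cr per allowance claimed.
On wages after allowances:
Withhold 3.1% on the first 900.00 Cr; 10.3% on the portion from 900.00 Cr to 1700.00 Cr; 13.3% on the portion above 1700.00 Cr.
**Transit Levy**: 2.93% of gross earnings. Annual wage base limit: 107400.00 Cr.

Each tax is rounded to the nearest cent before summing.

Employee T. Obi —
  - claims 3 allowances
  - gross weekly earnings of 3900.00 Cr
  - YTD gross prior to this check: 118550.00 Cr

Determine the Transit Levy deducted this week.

0.00 Cr

Transit Levy: YTD 118550.00 Cr ≥ cap 107400.00 Cr → 0.00 Cr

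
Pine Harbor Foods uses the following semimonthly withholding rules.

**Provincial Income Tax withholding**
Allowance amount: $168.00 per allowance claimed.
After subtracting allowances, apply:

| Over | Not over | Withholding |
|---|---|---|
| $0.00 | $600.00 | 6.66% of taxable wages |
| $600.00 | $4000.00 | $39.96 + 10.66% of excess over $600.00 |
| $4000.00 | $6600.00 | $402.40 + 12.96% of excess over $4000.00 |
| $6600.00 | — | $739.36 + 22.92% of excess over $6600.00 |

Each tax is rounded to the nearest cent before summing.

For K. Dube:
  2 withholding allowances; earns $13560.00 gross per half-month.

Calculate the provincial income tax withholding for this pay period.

$2257.58

Provincial Income Tax: taxable = $13560.00 − 2×$168.00 = $13224.00
  $739.36 + 22.92% × ($13224.00 − $6600.00) = $739.36 + 22.92% × $6624.00 = $2257.58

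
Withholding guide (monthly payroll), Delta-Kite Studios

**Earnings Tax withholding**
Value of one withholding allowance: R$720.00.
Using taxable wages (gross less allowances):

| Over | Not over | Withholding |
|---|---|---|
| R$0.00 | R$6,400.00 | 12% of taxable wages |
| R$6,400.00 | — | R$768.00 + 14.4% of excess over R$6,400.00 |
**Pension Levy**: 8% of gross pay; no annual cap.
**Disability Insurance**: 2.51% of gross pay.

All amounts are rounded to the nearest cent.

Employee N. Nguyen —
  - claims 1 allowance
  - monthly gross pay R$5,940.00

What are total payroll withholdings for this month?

Earnings Tax: taxable = R$5,940.00 − 1×R$720.00 = R$5,220.00
  12% × R$5,220.00 = R$626.40
Pension Levy: 8% × R$5,940.00 = R$475.20
Disability Insurance: 2.51% × R$5,940.00 = R$149.09
Total: R$626.40 + R$475.20 + R$149.09 = R$1,250.69

R$1,250.69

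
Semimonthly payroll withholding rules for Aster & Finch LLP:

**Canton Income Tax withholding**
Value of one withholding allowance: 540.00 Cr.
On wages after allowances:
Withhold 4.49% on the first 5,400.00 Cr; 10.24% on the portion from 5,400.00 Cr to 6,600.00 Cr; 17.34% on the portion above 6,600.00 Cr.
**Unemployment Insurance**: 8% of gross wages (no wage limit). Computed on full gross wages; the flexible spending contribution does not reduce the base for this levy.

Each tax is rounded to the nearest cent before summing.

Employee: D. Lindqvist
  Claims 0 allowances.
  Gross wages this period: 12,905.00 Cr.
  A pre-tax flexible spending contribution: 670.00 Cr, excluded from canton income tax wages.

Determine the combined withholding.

2,374.85 Cr

Canton Income Tax: taxable = 12,905.00 Cr − 670.00 Cr = 12,235.00 Cr
  365.34 Cr + 17.34% × (12,235.00 Cr − 6,600.00 Cr) = 365.34 Cr + 17.34% × 5,635.00 Cr = 1,342.45 Cr
Unemployment Insurance: 8% × 12,905.00 Cr = 1,032.40 Cr
Total: 1,342.45 Cr + 1,032.40 Cr = 2,374.85 Cr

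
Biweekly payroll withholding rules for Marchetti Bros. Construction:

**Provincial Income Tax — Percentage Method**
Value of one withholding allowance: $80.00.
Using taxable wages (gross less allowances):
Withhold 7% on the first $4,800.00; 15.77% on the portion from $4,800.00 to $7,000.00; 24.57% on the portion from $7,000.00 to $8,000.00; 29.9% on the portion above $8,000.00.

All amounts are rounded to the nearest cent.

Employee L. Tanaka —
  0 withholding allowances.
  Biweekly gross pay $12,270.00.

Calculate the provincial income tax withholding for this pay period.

$2,205.37

Provincial Income Tax: taxable = $12,270.00
  $928.64 + 29.9% × ($12,270.00 − $8,000.00) = $928.64 + 29.9% × $4,270.00 = $2,205.37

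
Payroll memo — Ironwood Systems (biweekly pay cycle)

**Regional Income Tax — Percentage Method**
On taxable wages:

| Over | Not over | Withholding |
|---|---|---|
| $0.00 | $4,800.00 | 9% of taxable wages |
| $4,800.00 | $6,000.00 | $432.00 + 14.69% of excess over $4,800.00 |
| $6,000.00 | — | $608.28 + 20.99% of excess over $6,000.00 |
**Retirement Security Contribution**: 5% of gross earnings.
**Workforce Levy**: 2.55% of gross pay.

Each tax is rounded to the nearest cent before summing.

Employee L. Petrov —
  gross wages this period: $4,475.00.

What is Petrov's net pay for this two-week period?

Regional Income Tax: taxable = $4,475.00
  9% × $4,475.00 = $402.75
Retirement Security Contribution: 5% × $4,475.00 = $223.75
Workforce Levy: 2.55% × $4,475.00 = $114.11
Total withheld: $402.75 + $223.75 + $114.11 = $740.61
Net pay: $4,475.00 − $740.61 = $3,734.39

$3,734.39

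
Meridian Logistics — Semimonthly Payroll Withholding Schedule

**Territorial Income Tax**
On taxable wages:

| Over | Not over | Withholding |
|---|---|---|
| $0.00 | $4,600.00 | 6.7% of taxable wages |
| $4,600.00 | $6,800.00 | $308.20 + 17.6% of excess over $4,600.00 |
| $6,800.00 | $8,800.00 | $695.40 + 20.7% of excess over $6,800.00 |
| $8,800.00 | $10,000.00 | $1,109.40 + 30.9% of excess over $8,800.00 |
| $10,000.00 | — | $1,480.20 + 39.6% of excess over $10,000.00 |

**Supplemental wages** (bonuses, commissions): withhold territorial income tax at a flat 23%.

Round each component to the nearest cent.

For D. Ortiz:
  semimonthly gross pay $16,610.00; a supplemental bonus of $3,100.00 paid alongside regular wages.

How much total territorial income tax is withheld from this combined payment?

Territorial Income Tax: taxable = $16,610.00
  $1,480.20 + 39.6% × ($16,610.00 − $10,000.00) = $1,480.20 + 39.6% × $6,610.00 = $4,097.76
Supplemental (23% flat on bonus): 23% × $3,100.00 = $713.00
Total territorial income tax: $4,097.76 + $713.00 = $4,810.76

$4,810.76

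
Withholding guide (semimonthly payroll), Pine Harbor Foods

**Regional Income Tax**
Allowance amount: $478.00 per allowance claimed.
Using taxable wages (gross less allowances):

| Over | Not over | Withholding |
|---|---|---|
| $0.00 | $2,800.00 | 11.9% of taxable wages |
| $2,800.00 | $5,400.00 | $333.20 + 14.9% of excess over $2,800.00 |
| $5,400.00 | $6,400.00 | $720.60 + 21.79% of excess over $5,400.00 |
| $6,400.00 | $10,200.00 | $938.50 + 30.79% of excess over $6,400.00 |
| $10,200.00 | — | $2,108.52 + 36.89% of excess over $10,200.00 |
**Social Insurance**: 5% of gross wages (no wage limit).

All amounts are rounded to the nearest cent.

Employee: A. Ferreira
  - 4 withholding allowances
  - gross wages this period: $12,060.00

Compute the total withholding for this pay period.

Regional Income Tax: taxable = $12,060.00 − 4×$478.00 = $10,148.00
  $938.50 + 30.79% × ($10,148.00 − $6,400.00) = $938.50 + 30.79% × $3,748.00 = $2,092.51
Social Insurance: 5% × $12,060.00 = $603.00
Total: $2,092.51 + $603.00 = $2,695.51

$2,695.51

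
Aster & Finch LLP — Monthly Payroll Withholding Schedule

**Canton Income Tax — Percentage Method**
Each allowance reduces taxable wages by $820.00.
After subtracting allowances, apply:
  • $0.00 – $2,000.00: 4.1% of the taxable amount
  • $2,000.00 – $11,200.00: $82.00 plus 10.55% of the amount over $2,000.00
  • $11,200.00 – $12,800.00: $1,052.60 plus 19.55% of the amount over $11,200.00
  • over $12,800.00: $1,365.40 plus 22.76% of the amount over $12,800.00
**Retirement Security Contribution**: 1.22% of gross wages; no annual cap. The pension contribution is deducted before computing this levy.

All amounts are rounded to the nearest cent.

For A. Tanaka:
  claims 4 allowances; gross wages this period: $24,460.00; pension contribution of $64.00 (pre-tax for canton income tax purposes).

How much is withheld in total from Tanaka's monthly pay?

Canton Income Tax: taxable = $24,460.00 − $64.00 − 4×$820.00 = $21,116.00
  $1,365.40 + 22.76% × ($21,116.00 − $12,800.00) = $1,365.40 + 22.76% × $8,316.00 = $3,258.12
Retirement Security Contribution: 1.22% × $24,396.00 = $297.63
Total: $3,258.12 + $297.63 = $3,555.75

$3,555.75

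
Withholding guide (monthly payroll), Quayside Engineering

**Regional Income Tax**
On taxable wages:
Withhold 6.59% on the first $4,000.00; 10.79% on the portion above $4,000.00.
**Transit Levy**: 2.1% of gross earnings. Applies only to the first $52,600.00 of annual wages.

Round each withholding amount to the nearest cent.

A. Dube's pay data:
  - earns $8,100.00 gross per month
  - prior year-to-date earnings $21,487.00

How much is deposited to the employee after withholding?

$7,223.91

Regional Income Tax: taxable = $8,100.00
  $263.60 + 10.79% × ($8,100.00 − $4,000.00) = $263.60 + 10.79% × $4,100.00 = $705.99
Transit Levy: 2.1% × $8,100.00 = $170.10
Total withheld: $705.99 + $170.10 = $876.09
Net pay: $8,100.00 − $876.09 = $7,223.91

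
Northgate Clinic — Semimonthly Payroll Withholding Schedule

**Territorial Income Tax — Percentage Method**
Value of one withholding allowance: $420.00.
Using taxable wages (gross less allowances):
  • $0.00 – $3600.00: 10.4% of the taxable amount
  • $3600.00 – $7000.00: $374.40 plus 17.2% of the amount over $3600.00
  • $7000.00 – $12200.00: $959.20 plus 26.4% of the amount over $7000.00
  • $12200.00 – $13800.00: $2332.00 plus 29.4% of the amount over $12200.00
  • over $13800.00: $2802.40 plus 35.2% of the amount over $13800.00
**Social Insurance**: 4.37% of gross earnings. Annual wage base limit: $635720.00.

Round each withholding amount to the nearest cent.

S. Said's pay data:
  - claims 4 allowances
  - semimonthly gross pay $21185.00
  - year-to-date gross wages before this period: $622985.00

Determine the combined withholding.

$5367.08

Territorial Income Tax: taxable = $21185.00 − 4×$420.00 = $19505.00
  $2802.40 + 35.2% × ($19505.00 − $13800.00) = $2802.40 + 35.2% × $5705.00 = $4810.56
Social Insurance: cap $635720.00 − YTD $622985.00 = $12735.00 subject; 4.37% × $12735.00 = $556.52
Total: $4810.56 + $556.52 = $5367.08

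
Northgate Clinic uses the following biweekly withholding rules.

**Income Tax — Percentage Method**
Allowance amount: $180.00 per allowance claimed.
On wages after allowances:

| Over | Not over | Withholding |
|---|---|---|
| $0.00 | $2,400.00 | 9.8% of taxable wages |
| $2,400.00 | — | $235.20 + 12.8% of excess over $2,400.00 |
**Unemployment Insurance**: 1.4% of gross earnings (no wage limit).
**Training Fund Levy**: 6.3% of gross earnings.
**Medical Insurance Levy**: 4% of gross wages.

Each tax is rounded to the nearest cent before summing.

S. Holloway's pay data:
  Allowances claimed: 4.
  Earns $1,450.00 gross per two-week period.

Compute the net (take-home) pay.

Income Tax: taxable = $1,450.00 − 4×$180.00 = $730.00
  9.8% × $730.00 = $71.54
Unemployment Insurance: 1.4% × $1,450.00 = $20.30
Training Fund Levy: 6.3% × $1,450.00 = $91.35
Medical Insurance Levy: 4% × $1,450.00 = $58.00
Total withheld: $71.54 + $20.30 + $91.35 + $58.00 = $241.19
Net pay: $1,450.00 − $241.19 = $1,208.81

$1,208.81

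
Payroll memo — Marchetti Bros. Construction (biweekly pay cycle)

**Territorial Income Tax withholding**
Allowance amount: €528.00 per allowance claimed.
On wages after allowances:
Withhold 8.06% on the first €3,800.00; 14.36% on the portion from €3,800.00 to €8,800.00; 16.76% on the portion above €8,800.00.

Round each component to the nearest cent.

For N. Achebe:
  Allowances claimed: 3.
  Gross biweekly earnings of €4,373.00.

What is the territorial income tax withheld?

Territorial Income Tax: taxable = €4,373.00 − 3×€528.00 = €2,789.00
  8.06% × €2,789.00 = €224.79

€224.79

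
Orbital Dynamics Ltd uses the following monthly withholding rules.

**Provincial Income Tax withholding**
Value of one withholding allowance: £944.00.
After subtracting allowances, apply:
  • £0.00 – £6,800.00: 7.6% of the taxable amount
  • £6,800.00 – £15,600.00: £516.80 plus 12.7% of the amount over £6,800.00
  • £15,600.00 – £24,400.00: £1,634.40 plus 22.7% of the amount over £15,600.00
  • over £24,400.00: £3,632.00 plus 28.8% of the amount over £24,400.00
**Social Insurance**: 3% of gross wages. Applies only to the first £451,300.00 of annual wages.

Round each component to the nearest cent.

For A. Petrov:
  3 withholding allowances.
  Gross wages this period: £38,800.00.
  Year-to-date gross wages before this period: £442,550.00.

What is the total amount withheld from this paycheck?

£7,226.08

Provincial Income Tax: taxable = £38,800.00 − 3×£944.00 = £35,968.00
  £3,632.00 + 28.8% × (£35,968.00 − £24,400.00) = £3,632.00 + 28.8% × £11,568.00 = £6,963.58
Social Insurance: cap £451,300.00 − YTD £442,550.00 = £8,750.00 subject; 3% × £8,750.00 = £262.50
Total: £6,963.58 + £262.50 = £7,226.08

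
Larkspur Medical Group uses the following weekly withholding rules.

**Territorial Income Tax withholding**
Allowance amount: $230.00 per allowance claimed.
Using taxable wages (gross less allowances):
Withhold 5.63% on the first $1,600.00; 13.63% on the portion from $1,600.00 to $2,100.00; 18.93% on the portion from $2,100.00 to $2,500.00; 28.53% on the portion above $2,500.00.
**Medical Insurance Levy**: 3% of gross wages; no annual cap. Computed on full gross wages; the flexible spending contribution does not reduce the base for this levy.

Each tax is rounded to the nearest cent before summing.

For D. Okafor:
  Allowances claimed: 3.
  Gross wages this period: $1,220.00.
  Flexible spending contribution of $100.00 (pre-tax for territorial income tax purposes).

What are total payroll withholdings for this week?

$60.81

Territorial Income Tax: taxable = $1,220.00 − $100.00 − 3×$230.00 = $430.00
  5.63% × $430.00 = $24.21
Medical Insurance Levy: 3% × $1,220.00 = $36.60
Total: $24.21 + $36.60 = $60.81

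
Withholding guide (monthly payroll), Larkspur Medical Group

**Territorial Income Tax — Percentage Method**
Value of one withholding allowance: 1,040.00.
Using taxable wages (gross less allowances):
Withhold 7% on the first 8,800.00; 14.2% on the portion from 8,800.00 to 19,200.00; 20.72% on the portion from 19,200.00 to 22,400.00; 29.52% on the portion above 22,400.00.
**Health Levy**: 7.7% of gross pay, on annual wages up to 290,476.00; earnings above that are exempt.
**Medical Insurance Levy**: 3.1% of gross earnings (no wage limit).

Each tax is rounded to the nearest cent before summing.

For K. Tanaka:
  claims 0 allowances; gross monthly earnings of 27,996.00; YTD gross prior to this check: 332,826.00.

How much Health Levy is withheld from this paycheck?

0.00

Health Levy: YTD 332,826.00 ≥ cap 290,476.00 → 0.00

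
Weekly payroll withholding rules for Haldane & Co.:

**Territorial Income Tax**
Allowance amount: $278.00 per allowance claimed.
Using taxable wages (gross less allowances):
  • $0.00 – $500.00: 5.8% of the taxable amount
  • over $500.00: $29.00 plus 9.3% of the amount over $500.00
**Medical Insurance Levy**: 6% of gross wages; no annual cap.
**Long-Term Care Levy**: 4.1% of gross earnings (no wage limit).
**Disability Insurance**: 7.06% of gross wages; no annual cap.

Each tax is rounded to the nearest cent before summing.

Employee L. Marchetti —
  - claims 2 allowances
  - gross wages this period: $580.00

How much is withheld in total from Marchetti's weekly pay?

$100.92

Territorial Income Tax: taxable = $580.00 − 2×$278.00 = $24.00
  5.8% × $24.00 = $1.39
Medical Insurance Levy: 6% × $580.00 = $34.80
Long-Term Care Levy: 4.1% × $580.00 = $23.78
Disability Insurance: 7.06% × $580.00 = $40.95
Total: $1.39 + $34.80 + $23.78 + $40.95 = $100.92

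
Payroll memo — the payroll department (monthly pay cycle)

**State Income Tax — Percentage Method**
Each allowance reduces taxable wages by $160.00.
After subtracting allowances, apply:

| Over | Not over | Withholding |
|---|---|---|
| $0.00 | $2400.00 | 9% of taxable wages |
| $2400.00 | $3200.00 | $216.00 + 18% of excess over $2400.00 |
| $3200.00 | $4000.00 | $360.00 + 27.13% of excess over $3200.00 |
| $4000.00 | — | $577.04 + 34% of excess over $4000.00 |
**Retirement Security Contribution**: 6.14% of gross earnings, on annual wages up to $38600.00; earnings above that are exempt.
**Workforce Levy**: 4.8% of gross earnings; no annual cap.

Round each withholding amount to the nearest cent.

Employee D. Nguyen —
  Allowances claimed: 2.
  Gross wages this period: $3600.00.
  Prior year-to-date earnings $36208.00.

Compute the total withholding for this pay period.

$701.37

State Income Tax: taxable = $3600.00 − 2×$160.00 = $3280.00
  $360.00 + 27.13% × ($3280.00 − $3200.00) = $360.00 + 27.13% × $80.00 = $381.70
Retirement Security Contribution: cap $38600.00 − YTD $36208.00 = $2392.00 subject; 6.14% × $2392.00 = $146.87
Workforce Levy: 4.8% × $3600.00 = $172.80
Total: $381.70 + $146.87 + $172.80 = $701.37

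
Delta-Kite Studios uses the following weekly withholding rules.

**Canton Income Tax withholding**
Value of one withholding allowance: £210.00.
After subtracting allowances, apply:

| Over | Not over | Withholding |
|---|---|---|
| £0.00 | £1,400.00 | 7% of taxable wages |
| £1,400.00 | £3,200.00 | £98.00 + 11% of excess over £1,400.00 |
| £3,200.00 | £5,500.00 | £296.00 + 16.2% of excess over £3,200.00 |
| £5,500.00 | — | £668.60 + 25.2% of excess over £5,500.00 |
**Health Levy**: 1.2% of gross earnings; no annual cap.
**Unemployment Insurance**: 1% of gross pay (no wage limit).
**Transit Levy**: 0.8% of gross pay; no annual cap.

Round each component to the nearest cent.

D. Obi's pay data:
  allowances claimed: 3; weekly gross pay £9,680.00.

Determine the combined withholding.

Canton Income Tax: taxable = £9,680.00 − 3×£210.00 = £9,050.00
  £668.60 + 25.2% × (£9,050.00 − £5,500.00) = £668.60 + 25.2% × £3,550.00 = £1,563.20
Health Levy: 1.2% × £9,680.00 = £116.16
Unemployment Insurance: 1% × £9,680.00 = £96.80
Transit Levy: 0.8% × £9,680.00 = £77.44
Total: £1,563.20 + £116.16 + £96.80 + £77.44 = £1,853.60

£1,853.60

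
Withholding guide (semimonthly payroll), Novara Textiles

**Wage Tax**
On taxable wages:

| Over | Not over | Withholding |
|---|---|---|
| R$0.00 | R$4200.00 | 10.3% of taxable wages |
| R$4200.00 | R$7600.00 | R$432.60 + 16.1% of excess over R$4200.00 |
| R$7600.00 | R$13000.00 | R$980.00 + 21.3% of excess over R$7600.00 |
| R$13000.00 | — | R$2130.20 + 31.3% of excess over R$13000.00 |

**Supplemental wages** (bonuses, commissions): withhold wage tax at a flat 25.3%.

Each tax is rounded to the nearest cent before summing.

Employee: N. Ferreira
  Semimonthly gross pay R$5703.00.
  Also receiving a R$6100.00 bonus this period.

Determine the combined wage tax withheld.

Wage Tax: taxable = R$5703.00
  R$432.60 + 16.1% × (R$5703.00 − R$4200.00) = R$432.60 + 16.1% × R$1503.00 = R$674.58
Supplemental (25.3% flat on bonus): 25.3% × R$6100.00 = R$1543.30
Total wage tax: R$674.58 + R$1543.30 = R$2217.88

R$2217.88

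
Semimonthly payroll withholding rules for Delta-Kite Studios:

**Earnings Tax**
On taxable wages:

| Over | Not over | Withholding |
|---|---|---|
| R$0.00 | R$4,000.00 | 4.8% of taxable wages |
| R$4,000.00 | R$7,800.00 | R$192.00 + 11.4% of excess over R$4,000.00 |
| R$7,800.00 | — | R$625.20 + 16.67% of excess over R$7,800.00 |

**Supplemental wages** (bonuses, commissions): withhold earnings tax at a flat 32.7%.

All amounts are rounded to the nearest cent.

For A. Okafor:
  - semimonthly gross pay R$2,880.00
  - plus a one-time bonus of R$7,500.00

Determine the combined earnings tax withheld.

Earnings Tax: taxable = R$2,880.00
  4.8% × R$2,880.00 = R$138.24
Supplemental (32.7% flat on bonus): 32.7% × R$7,500.00 = R$2,452.50
Total earnings tax: R$138.24 + R$2,452.50 = R$2,590.74

R$2,590.74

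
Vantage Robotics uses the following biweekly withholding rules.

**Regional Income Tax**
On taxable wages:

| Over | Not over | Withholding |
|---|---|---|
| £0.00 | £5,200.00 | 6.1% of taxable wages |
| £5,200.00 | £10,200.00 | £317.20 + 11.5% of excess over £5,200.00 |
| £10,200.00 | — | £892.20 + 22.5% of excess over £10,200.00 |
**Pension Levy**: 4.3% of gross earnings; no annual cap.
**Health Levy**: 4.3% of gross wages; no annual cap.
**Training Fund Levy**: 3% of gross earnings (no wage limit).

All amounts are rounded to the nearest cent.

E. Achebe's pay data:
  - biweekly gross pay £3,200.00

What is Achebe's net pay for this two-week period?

£2,633.60

Regional Income Tax: taxable = £3,200.00
  6.1% × £3,200.00 = £195.20
Pension Levy: 4.3% × £3,200.00 = £137.60
Health Levy: 4.3% × £3,200.00 = £137.60
Training Fund Levy: 3% × £3,200.00 = £96.00
Total withheld: £195.20 + £137.60 + £137.60 + £96.00 = £566.40
Net pay: £3,200.00 − £566.40 = £2,633.60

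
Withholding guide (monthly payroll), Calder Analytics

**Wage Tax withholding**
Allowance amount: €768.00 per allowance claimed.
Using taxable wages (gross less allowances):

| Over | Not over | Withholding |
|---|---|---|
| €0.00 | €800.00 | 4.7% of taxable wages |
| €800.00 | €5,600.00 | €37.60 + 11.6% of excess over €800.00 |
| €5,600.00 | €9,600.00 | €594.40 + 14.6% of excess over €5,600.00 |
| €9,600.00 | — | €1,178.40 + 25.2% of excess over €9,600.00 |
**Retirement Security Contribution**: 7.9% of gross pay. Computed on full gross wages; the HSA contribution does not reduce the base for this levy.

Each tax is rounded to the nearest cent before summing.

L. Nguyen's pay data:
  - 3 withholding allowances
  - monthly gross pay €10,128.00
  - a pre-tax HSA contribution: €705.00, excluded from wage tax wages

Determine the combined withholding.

Wage Tax: taxable = €10,128.00 − €705.00 − 3×€768.00 = €7,119.00
  €594.40 + 14.6% × (€7,119.00 − €5,600.00) = €594.40 + 14.6% × €1,519.00 = €816.17
Retirement Security Contribution: 7.9% × €10,128.00 = €800.11
Total: €816.17 + €800.11 = €1,616.28

€1,616.28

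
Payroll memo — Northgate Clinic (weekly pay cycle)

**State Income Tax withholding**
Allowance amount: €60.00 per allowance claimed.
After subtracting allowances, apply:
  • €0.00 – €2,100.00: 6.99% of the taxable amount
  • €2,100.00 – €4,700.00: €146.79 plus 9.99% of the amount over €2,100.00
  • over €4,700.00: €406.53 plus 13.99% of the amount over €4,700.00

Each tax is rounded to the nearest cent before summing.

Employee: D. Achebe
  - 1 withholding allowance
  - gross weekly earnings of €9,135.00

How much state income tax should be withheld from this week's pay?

€1,018.59

State Income Tax: taxable = €9,135.00 − 1×€60.00 = €9,075.00
  €406.53 + 13.99% × (€9,075.00 − €4,700.00) = €406.53 + 13.99% × €4,375.00 = €1,018.59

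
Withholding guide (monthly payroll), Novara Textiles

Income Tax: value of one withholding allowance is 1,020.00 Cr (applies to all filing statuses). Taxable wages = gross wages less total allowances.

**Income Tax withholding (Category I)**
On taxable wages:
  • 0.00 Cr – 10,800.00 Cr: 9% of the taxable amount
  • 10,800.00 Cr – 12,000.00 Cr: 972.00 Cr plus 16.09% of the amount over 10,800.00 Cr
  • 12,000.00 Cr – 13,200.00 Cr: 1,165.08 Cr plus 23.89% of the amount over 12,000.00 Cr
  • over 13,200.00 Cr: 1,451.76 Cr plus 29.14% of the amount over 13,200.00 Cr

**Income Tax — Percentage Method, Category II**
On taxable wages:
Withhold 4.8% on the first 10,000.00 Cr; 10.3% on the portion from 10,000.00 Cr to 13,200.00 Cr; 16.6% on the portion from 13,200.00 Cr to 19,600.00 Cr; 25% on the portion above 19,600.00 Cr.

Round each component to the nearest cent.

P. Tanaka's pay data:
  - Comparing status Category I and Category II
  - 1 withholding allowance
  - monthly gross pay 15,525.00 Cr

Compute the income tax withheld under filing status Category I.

Income Tax (Category I): taxable = 15,525.00 Cr − 1×1,020.00 Cr = 14,505.00 Cr
  1,451.76 Cr + 29.14% × (14,505.00 Cr − 13,200.00 Cr) = 1,451.76 Cr + 29.14% × 1,305.00 Cr = 1,832.04 Cr

1,832.04 Cr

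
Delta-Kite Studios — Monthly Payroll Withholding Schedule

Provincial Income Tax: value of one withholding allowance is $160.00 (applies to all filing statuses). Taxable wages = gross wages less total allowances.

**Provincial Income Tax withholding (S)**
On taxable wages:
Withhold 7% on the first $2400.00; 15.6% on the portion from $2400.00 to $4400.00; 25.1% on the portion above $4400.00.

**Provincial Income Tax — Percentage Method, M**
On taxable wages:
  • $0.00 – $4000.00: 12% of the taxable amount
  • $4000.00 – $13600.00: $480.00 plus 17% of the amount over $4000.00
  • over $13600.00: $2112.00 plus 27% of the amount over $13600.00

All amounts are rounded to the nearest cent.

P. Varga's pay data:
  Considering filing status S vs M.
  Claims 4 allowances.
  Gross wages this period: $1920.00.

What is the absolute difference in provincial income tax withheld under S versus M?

Provincial Income Tax (S): taxable = $1920.00 − 4×$160.00 = $1280.00
  7% × $1280.00 = $89.60
Provincial Income Tax (M): taxable = $1920.00 − 4×$160.00 = $1280.00
  12% × $1280.00 = $153.60
Difference: |$89.60 − $153.60| = $64.00 (higher under M)

$64.00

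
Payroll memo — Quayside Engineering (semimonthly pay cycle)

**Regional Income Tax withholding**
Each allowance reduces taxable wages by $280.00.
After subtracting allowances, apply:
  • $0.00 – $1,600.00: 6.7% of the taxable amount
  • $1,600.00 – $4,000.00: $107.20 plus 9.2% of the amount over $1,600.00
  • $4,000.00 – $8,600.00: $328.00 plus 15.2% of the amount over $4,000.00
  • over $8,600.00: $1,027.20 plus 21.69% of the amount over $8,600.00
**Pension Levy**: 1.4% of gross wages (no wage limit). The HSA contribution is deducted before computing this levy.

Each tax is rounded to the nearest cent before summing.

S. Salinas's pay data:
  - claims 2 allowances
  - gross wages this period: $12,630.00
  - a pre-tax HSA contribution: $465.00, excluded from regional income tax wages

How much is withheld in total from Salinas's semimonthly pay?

Regional Income Tax: taxable = $12,630.00 − $465.00 − 2×$280.00 = $11,605.00
  $1,027.20 + 21.69% × ($11,605.00 − $8,600.00) = $1,027.20 + 21.69% × $3,005.00 = $1,678.98
Pension Levy: 1.4% × $12,165.00 = $170.31
Total: $1,678.98 + $170.31 = $1,849.29

$1,849.29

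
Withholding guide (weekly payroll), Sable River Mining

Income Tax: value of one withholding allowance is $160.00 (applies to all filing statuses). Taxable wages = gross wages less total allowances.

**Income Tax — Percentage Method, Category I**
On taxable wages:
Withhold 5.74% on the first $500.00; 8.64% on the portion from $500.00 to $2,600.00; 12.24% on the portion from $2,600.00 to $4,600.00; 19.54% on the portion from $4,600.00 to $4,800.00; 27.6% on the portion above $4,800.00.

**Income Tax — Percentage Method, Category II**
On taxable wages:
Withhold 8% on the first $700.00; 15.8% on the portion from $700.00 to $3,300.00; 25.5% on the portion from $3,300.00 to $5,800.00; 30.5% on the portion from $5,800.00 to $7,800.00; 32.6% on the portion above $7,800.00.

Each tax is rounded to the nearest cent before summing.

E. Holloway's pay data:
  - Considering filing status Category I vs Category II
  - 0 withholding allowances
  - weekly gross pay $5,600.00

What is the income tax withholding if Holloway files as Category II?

Income Tax (Category II): taxable = $5,600.00
  $466.80 + 25.5% × ($5,600.00 − $3,300.00) = $466.80 + 25.5% × $2,300.00 = $1,053.30

$1,053.30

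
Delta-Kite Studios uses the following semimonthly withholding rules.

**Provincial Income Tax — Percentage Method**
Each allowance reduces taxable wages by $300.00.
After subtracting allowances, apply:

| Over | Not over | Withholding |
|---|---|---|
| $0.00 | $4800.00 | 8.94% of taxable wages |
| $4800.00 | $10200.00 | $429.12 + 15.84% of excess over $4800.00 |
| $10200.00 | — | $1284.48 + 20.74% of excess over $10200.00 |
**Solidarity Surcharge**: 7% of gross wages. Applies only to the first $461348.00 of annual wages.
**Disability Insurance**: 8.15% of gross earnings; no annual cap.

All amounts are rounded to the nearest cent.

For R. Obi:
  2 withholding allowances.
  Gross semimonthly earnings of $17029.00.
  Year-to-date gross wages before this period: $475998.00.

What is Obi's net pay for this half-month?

$13064.77

Provincial Income Tax: taxable = $17029.00 − 2×$300.00 = $16429.00
  $1284.48 + 20.74% × ($16429.00 − $10200.00) = $1284.48 + 20.74% × $6229.00 = $2576.37
Solidarity Surcharge: YTD $475998.00 ≥ cap $461348.00 → $0.00
Disability Insurance: 8.15% × $17029.00 = $1387.86
Total withheld: $2576.37 + $0.00 + $1387.86 = $3964.23
Net pay: $17029.00 − $3964.23 = $13064.77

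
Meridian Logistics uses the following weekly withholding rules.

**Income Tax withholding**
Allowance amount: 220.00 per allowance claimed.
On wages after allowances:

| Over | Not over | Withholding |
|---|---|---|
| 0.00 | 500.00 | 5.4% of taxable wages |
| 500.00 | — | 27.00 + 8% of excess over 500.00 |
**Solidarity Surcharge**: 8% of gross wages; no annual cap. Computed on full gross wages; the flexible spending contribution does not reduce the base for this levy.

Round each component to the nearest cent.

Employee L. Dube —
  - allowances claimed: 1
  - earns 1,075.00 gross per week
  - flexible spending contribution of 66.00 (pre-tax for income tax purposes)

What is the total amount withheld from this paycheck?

Income Tax: taxable = 1,075.00 − 66.00 − 1×220.00 = 789.00
  27.00 + 8% × (789.00 − 500.00) = 27.00 + 8% × 289.00 = 50.12
Solidarity Surcharge: 8% × 1,075.00 = 86.00
Total: 50.12 + 86.00 = 136.12

136.12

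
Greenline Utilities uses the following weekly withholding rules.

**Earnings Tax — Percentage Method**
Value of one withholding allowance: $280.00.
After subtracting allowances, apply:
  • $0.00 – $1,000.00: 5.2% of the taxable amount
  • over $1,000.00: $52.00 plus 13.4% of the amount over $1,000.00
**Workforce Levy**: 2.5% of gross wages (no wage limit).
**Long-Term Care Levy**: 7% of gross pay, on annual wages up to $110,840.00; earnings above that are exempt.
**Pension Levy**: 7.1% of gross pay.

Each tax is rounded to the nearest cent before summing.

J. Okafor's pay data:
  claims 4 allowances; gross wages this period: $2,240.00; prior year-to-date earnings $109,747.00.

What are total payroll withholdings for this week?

$359.63

Earnings Tax: taxable = $2,240.00 − 4×$280.00 = $1,120.00
  $52.00 + 13.4% × ($1,120.00 − $1,000.00) = $52.00 + 13.4% × $120.00 = $68.08
Workforce Levy: 2.5% × $2,240.00 = $56.00
Long-Term Care Levy: cap $110,840.00 − YTD $109,747.00 = $1,093.00 subject; 7% × $1,093.00 = $76.51
Pension Levy: 7.1% × $2,240.00 = $159.04
Total: $68.08 + $56.00 + $76.51 + $159.04 = $359.63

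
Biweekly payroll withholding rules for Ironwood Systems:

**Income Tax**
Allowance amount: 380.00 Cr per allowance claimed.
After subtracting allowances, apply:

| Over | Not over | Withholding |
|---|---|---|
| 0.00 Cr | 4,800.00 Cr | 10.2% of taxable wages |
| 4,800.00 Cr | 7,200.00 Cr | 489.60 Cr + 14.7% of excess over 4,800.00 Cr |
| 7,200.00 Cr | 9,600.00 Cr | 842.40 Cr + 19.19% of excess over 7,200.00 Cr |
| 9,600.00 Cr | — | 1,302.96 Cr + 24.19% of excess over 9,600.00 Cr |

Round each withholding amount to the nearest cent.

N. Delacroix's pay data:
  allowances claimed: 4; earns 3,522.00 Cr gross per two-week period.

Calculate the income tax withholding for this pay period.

204.20 Cr

Income Tax: taxable = 3,522.00 Cr − 4×380.00 Cr = 2,002.00 Cr
  10.2% × 2,002.00 Cr = 204.20 Cr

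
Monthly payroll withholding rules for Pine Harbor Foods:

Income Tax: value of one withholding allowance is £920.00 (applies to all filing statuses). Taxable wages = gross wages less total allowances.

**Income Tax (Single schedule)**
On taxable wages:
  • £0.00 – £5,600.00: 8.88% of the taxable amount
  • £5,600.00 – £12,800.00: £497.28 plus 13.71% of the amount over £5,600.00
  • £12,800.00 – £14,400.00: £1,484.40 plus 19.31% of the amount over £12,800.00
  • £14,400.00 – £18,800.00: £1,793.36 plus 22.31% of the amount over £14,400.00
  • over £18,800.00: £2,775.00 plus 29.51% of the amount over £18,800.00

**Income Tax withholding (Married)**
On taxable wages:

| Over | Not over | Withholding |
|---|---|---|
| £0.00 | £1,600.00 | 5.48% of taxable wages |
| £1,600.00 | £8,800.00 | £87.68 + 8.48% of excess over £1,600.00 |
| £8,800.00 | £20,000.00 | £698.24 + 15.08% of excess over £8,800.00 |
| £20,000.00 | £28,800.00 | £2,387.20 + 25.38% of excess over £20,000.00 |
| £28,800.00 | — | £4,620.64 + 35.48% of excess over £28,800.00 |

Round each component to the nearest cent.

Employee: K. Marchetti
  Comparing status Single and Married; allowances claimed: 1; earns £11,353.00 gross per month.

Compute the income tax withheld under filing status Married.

Income Tax (Married): taxable = £11,353.00 − 1×£920.00 = £10,433.00
  £698.24 + 15.08% × (£10,433.00 − £8,800.00) = £698.24 + 15.08% × £1,633.00 = £944.50

£944.50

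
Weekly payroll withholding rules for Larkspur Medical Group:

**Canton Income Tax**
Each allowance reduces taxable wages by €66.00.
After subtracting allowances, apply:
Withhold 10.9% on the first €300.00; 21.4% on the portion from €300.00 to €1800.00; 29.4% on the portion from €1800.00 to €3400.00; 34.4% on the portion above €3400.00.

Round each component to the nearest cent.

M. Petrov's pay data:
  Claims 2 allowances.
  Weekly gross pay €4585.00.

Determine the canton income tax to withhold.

€1186.33

Canton Income Tax: taxable = €4585.00 − 2×€66.00 = €4453.00
  €824.10 + 34.4% × (€4453.00 − €3400.00) = €824.10 + 34.4% × €1053.00 = €1186.33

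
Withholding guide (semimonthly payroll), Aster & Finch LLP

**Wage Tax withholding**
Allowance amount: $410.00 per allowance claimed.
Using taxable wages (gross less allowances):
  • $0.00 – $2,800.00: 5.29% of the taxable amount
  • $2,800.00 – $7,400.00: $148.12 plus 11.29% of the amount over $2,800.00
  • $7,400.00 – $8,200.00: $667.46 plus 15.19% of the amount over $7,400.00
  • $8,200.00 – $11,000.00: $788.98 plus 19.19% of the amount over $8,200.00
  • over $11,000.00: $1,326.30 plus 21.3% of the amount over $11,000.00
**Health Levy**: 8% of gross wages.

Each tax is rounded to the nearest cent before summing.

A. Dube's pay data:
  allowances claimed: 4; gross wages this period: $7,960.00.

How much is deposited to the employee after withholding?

Wage Tax: taxable = $7,960.00 − 4×$410.00 = $6,320.00
  $148.12 + 11.29% × ($6,320.00 − $2,800.00) = $148.12 + 11.29% × $3,520.00 = $545.53
Health Levy: 8% × $7,960.00 = $636.80
Total withheld: $545.53 + $636.80 = $1,182.33
Net pay: $7,960.00 − $1,182.33 = $6,777.67

$6,777.67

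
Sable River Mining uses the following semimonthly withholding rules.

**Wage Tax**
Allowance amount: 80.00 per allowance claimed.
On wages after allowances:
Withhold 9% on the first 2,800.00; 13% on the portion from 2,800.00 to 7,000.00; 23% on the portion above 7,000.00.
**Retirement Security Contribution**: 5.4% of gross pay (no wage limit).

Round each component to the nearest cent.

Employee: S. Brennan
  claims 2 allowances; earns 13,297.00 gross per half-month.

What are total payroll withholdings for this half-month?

2,927.55

Wage Tax: taxable = 13,297.00 − 2×80.00 = 13,137.00
  798.00 + 23% × (13,137.00 − 7,000.00) = 798.00 + 23% × 6,137.00 = 2,209.51
Retirement Security Contribution: 5.4% × 13,297.00 = 718.04
Total: 2,209.51 + 718.04 = 2,927.55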